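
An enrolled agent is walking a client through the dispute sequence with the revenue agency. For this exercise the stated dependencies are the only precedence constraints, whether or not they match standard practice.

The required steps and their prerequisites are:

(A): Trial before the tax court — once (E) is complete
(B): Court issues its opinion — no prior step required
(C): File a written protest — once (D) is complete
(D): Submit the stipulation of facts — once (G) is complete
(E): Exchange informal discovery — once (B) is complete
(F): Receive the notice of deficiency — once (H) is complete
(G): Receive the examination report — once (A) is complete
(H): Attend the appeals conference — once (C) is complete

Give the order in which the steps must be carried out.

(B) (E) (A) (G) (D) (C) (H) (F)

Only (B) has no prerequisites, so it is first.
That leaves (E) as the only ready step → (E).
(A) needed (E), now all done → (A).
(G) needed (A), now all done → (G).
Next only (D) has its prerequisites met → (D).
(C) needed (D), now all done → (C).
(H) needed (C), now all done → (H).
(F) needed (H), now all done → (F).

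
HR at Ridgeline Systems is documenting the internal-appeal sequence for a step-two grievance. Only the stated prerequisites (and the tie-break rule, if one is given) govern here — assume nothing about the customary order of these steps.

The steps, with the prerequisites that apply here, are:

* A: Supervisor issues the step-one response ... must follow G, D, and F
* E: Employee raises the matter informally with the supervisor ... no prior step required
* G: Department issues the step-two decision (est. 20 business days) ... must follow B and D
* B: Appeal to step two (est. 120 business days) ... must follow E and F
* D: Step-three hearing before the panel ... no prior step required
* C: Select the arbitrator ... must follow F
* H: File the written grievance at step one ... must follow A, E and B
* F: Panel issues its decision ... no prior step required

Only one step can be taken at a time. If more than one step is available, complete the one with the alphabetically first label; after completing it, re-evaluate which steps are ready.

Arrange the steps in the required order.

Nothing is required for D, E and F. D has the earlier label → D first.
Ready: E and F. E has the earlier label → E.
That leaves F as the only ready step → F.
B and C are both available; B has the earlier label → B.
G now also ready, so the ready set is {C, G}; C has the earlier label → C.
That leaves G as the only ready step → G.
That leaves A as the only ready step → A.
H needed A, B and E, now all done → H.

D E F B C G A H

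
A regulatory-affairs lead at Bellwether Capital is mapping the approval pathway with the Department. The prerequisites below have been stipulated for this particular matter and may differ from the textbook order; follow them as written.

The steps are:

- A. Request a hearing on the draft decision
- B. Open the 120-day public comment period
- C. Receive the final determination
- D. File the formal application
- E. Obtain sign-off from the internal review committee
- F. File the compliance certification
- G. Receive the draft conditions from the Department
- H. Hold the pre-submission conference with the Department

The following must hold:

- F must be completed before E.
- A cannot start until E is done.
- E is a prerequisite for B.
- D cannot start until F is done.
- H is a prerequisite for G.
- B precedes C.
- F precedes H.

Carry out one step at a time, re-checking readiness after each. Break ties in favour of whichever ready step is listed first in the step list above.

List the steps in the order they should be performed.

F, D, E, A, B, C, H, G

F is the only step with nothing outstanding, so it goes first.
D, E and H are all available; D is listed earlier → D.
E and H are both available; E is listed earlier → E.
A and B now also ready, so the ready set is {A, B, H}; A is listed earlier → A.
B and H are both available; B is listed earlier → B.
C and H are both available; C is listed earlier → C.
H needed F, now all done → H.
G is the only step now ready → G.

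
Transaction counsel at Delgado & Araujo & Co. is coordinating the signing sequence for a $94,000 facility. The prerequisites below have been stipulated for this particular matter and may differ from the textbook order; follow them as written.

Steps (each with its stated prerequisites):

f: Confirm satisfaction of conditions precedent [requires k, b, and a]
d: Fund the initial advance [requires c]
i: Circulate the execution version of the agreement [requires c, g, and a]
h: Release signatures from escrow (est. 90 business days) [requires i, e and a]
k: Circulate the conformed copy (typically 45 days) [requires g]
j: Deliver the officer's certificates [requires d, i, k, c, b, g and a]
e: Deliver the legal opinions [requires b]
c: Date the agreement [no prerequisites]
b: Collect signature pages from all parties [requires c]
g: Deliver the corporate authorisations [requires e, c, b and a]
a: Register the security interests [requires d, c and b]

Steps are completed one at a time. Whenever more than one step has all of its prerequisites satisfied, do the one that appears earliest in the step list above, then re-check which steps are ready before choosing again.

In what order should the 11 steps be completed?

c has no prerequisites → c first.
Ready: d and b. d is listed earlier → d.
b needed c, now all done → b.
Now e and a have their prerequisites met. e is listed earlier, so e next.
Next only a has its prerequisites met → a.
Next only g has its prerequisites met → g.
Now i and k have their prerequisites met. i is listed earlier, so i next.
h now also ready, so the ready set is {h, k}; h is listed earlier → h.
Next only k has its prerequisites met → k.
Ready: f and j. f is listed earlier → f.
j is the only step now ready → j.

c, d, b, e, a, g, i, h, k, f, j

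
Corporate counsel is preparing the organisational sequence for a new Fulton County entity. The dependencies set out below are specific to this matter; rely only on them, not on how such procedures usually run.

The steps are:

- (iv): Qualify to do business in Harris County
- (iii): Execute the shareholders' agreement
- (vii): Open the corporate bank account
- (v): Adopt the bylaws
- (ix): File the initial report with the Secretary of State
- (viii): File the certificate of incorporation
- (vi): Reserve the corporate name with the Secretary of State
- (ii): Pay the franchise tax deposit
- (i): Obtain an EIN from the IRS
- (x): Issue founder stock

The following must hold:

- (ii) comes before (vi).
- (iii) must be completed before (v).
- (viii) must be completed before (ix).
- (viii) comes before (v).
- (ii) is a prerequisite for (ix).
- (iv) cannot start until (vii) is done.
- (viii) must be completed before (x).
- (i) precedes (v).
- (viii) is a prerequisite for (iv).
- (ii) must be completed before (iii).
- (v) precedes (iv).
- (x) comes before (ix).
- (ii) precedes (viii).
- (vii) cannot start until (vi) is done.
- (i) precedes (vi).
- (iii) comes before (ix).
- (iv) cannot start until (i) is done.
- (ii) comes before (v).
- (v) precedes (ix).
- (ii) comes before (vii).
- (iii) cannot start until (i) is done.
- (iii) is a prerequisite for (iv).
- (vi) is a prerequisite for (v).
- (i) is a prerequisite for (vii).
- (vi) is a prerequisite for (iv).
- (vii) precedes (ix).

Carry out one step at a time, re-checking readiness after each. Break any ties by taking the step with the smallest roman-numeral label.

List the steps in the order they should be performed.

(i) and (ii) have no prerequisites; (i) has the earlier label, so (i) is first.
Next only (ii) has its prerequisites met → (ii).
Now (iii), (vi) and (viii) have their prerequisites met. (iii) has the earlier label, so (iii) next.
Now (vi) and (viii) have their prerequisites met. (vi) has the earlier label, so (vi) next.
(vii) and (viii) are both available; (vii) has the earlier label → (vii).
(viii) needed (ii), now all done → (viii).
Ready: (v) and (x). (v) has the earlier label → (v).
(iv) now also ready, so the ready set is {(iv), (x)}; (iv) has the earlier label → (iv).
(x) needed (viii), now all done → (x).
Next only (ix) has its prerequisites met → (ix).

(i), (ii), (iii), (vi), (vii), (viii), (v), (iv), (x), (ix)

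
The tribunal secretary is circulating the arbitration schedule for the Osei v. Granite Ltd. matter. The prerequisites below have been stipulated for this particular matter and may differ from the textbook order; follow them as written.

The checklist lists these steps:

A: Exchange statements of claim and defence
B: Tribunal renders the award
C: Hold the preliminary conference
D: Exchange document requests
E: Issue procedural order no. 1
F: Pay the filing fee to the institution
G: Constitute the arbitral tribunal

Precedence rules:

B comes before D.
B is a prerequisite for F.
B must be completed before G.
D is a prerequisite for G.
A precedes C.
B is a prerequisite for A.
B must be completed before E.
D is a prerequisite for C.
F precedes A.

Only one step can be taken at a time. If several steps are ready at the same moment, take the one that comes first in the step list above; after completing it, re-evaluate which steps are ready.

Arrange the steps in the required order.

B → D → E → F → A → C → G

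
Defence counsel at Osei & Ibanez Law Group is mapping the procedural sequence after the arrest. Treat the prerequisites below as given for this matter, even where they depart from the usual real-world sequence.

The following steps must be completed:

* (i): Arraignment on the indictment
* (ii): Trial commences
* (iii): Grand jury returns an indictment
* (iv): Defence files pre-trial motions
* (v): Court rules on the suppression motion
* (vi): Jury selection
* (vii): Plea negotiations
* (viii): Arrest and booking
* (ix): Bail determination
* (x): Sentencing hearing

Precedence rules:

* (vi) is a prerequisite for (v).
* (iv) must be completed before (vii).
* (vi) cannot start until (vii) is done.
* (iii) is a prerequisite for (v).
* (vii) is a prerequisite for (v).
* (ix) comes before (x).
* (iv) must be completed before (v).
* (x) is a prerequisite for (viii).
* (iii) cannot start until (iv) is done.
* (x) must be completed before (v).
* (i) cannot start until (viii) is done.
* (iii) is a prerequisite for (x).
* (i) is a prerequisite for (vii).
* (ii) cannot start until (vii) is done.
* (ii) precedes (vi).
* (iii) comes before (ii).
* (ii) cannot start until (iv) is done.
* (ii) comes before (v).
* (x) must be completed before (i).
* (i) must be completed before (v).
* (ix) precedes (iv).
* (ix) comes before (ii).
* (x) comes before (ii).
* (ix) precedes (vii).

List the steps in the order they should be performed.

(ix) is the only step with nothing outstanding, so it goes first.
(iv) needed (ix), now all done → (iv).
That leaves (iii) as the only ready step → (iii).
Next only (x) has its prerequisites met → (x).
Next only (viii) has its prerequisites met → (viii).
Next only (i) has its prerequisites met → (i).
(vii) is the only step now ready → (vii).
(ii) needed (iii), (iv), (vii), (ix) and (x), now all done → (ii).
Next only (vi) has its prerequisites met → (vi).
(v) needed (i), (ii), (iii), (iv), (vi), (vii) and (x), now all done → (v).

(ix) → (iv) → (iii) → (x) → (viii) → (i) → (vii) → (ii) → (vi) → (v)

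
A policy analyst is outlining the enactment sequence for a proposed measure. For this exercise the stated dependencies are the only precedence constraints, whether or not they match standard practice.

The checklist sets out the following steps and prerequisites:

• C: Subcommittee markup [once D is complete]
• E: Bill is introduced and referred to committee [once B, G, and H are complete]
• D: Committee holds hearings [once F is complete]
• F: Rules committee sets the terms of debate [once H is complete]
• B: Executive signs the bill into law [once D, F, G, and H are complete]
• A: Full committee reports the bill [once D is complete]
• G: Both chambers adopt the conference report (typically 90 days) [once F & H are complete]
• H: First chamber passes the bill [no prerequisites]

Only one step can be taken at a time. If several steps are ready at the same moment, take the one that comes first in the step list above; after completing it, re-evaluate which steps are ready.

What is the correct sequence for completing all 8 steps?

H, F, D, C, A, G, B, E

H is the only step with nothing outstanding, so it goes first.
F needed H, now all done → F.
D and G are both available; D is listed earlier → D.
C, A and G are all available; C is listed earlier → C.
Ready: A and G. A is listed earlier → A.
G is the only step now ready → G.
B needed D, F, G and H, now all done → B.
E needed B, G and H, now all done → E.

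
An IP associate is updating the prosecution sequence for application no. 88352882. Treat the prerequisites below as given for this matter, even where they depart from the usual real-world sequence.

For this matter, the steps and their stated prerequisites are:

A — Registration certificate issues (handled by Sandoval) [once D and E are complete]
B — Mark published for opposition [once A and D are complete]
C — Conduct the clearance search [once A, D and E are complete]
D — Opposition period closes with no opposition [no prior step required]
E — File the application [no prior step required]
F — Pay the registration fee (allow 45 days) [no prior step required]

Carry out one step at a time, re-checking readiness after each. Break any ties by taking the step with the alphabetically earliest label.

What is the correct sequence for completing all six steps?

Nothing is required for D, E and F. D has the earlier label → D first.
Now E and F have their prerequisites met. E has the earlier label, so E next.
A now also ready, so the ready set is {A, F}; A has the earlier label → A.
Now B, C and F have their prerequisites met. B has the earlier label, so B next.
Now C and F have their prerequisites met. C has the earlier label, so C next.
That leaves F as the only ready step → F.

D E A B C F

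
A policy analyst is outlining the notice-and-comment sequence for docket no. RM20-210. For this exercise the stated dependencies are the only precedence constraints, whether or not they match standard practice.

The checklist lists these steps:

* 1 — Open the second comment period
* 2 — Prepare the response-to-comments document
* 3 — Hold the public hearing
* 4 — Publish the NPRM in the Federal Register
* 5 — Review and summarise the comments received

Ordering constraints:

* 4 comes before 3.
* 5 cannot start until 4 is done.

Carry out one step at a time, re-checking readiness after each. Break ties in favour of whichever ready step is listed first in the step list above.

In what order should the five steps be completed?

1 → 2 → 4 → 3 → 5

1, 2 and 4 have no prerequisites; 1 is listed earlier, so 1 is first.
Now 2 and 4 have their prerequisites met. 2 is listed earlier, so 2 next.
Next only 4 has its prerequisites met → 4.
3 and 5 are both available; 3 is listed earlier → 3.
Next only 5 has its prerequisites met → 5.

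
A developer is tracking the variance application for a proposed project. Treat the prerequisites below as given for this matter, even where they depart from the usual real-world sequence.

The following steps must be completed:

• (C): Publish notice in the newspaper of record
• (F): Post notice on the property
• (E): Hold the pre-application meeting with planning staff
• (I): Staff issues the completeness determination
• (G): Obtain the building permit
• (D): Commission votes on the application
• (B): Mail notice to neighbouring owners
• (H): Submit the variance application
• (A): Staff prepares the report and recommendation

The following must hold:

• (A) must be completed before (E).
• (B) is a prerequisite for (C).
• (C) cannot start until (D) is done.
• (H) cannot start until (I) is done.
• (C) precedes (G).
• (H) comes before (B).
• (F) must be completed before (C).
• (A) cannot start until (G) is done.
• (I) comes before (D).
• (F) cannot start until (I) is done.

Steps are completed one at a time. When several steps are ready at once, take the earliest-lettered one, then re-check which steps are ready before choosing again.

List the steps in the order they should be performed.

(I) (D) (F) (H) (B) (C) (G) (A) (E)

Only (I) has no prerequisites, so it is first.
Now (D), (F) and (H) have their prerequisites met. (D) has the earlier label, so (D) next.
(F) and (H) are both available; (F) has the earlier label → (F).
(H) needed (I), now all done → (H).
Next only (B) has its prerequisites met → (B).
(C) needed (B), (D) and (F), now all done → (C).
(G) needed (C), now all done → (G).
(A) needed (G), now all done → (A).
(E) needed (A), now all done → (E).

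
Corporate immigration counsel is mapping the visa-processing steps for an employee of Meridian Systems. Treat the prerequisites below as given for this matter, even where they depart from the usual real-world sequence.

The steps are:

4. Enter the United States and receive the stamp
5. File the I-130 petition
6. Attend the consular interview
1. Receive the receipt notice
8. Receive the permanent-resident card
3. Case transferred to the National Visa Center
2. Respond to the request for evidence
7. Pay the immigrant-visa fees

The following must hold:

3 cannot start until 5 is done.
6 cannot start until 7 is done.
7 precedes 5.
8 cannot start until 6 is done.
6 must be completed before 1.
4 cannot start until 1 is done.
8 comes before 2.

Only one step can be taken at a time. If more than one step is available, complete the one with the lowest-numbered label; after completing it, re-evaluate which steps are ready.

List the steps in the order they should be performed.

7, 5, 3, 6, 1, 4, 8, 2

7 is the only step with nothing outstanding, so it goes first.
Ready: 5 and 6. 5 has the earlier label → 5.
3 now also ready, so the ready set is {3, 6}; 3 has the earlier label → 3.
6 is the only step now ready → 6.
1 and 8 are both available; 1 has the earlier label → 1.
Now 4 and 8 have their prerequisites met. 4 has the earlier label, so 4 next.
8 needed 6, now all done → 8.
2 needed 8, now all done → 2.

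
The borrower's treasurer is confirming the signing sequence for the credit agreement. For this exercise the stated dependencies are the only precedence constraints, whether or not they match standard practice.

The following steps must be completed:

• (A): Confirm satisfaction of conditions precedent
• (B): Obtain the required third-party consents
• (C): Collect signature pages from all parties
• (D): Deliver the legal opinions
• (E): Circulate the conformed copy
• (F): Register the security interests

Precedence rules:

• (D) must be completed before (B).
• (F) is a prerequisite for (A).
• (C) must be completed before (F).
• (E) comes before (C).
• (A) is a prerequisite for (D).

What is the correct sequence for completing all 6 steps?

(E) is the only step with nothing outstanding, so it goes first.
That leaves (C) as the only ready step → (C).
(F) needed (C), now all done → (F).
That leaves (A) as the only ready step → (A).
(D) needed (A), now all done → (D).
(B) needed (D), now all done → (B).

(E), (C), (F), (A), (D), (B)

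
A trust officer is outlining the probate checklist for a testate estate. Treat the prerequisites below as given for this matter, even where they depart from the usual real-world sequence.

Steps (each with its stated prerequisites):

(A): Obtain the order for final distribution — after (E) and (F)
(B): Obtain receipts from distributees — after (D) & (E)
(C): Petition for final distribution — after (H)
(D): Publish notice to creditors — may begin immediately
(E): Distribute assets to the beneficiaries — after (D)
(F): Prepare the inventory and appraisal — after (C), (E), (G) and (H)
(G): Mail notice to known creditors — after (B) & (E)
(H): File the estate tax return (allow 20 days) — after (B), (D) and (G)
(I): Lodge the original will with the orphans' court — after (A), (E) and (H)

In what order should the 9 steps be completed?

(D) (E) (B) (G) (H) (C) (F) (A) (I)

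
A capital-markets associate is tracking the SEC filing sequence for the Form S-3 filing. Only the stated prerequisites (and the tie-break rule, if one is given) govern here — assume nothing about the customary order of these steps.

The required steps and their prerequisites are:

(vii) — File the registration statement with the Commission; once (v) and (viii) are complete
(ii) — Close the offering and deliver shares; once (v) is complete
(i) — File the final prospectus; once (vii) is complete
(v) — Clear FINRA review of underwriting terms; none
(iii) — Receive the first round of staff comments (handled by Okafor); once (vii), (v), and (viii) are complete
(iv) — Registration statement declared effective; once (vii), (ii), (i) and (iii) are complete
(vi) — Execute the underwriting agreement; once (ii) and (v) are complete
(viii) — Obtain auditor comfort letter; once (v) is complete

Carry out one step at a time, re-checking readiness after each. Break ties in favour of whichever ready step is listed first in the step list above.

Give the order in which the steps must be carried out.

(v) is the only step with nothing outstanding, so it goes first.
Ready: (ii) and (viii). (ii) is listed earlier → (ii).
(vi) and (viii) are both available; (vi) is listed earlier → (vi).
(viii) needed (v), now all done → (viii).
(vii) needed (v) and (viii), now all done → (vii).
Now (i) and (iii) have their prerequisites met. (i) is listed earlier, so (i) next.
(iii) needed (vii), (v) and (viii), now all done → (iii).
(iv) needed (vii), (ii), (i) and (iii), now all done → (iv).

(v) → (ii) → (vi) → (viii) → (vii) → (i) → (iii) → (iv)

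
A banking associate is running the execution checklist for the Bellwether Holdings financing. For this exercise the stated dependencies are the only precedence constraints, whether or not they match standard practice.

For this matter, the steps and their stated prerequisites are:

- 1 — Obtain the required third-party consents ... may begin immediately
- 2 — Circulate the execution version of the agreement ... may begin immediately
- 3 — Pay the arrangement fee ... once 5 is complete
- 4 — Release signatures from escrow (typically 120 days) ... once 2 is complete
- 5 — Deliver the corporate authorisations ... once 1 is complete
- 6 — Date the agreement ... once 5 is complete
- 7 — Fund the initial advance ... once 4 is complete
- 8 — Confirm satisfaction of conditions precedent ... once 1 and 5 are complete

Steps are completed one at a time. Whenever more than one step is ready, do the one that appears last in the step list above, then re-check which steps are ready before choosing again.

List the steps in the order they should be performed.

Nothing is required for 2 and 1. 2 is listed later → 2 first.
Now 4 and 1 have their prerequisites met. 4 is listed later, so 4 next.
Now 7 and 1 have their prerequisites met. 7 is listed later, so 7 next.
That leaves 1 as the only ready step → 1.
5 is the only step now ready → 5.
Ready: 8, 6 and 3. 8 is listed later → 8.
6 and 3 are both available; 6 is listed later → 6.
That leaves 3 as the only ready step → 3.

2, 4, 7, 1, 5, 8, 6, 3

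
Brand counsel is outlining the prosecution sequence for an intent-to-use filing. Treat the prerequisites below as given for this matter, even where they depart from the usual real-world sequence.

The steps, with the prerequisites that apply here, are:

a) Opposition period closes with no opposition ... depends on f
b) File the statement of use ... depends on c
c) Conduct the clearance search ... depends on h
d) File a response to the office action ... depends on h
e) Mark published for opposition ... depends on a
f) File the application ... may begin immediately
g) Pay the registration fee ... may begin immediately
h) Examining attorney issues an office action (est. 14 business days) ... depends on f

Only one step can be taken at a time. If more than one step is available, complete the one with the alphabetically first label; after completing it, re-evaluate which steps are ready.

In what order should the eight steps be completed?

Nothing is required for f and g. f has the earlier label → f first.
Now a, g and h have their prerequisites met. a has the earlier label, so a next.
Now e, g and h have their prerequisites met. e has the earlier label, so e next.
g and h are both available; g has the earlier label → g.
Next only h has its prerequisites met → h.
Now c and d have their prerequisites met. c has the earlier label, so c next.
Ready: b and d. b has the earlier label → b.
Next only d has its prerequisites met → d.

f → a → e → g → h → c → b → d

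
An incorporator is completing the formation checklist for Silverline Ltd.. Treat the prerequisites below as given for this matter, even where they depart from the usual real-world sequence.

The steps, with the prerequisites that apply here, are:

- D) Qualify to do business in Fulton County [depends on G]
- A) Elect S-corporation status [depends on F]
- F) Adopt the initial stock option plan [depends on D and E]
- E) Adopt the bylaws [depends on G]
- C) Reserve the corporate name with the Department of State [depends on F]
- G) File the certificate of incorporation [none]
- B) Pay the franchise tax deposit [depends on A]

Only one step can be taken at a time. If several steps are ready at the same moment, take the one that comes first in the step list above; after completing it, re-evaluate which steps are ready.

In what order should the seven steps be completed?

G, D, E, F, A, C, B

G has no prerequisites → G first.
Ready: D and E. D is listed earlier → D.
E needed G, now all done → E.
F is the only step now ready → F.
Ready: A and C. A is listed earlier → A.
Now C and B have their prerequisites met. C is listed earlier, so C next.
B is the only step now ready → B.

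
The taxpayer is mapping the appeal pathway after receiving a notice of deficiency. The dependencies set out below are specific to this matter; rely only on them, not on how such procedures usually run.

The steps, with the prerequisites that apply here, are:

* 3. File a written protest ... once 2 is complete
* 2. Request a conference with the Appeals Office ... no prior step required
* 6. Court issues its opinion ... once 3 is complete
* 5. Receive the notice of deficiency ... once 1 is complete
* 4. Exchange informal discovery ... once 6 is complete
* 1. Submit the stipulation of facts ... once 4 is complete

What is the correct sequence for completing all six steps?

Only 2 has no prerequisites, so it is first.
3 needed 2, now all done → 3.
That leaves 6 as the only ready step → 6.
4 is the only step now ready → 4.
1 needed 4, now all done → 1.
5 needed 1, now all done → 5.

2 → 3 → 6 → 4 → 1 → 5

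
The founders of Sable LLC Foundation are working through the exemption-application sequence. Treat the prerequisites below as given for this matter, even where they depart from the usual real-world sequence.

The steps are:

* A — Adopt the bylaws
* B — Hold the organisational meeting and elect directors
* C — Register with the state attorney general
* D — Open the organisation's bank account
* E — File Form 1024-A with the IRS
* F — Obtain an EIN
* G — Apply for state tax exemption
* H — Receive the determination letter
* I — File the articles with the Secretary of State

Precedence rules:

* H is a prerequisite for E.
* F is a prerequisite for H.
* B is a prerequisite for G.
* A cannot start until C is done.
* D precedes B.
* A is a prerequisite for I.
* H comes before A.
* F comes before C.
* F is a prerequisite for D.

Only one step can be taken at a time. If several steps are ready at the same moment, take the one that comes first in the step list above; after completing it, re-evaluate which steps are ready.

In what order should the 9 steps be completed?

F is the only step with nothing outstanding, so it goes first.
Ready: C, D and H. C is listed earlier → C.
D and H are both available; D is listed earlier → D.
Ready: B and H. B is listed earlier → B.
G now also ready, so the ready set is {G, H}; G is listed earlier → G.
Next only H has its prerequisites met → H.
Ready: A and E. A is listed earlier → A.
I now also ready, so the ready set is {E, I}; E is listed earlier → E.
I needed A, now all done → I.

F, C, D, B, G, H, A, E, I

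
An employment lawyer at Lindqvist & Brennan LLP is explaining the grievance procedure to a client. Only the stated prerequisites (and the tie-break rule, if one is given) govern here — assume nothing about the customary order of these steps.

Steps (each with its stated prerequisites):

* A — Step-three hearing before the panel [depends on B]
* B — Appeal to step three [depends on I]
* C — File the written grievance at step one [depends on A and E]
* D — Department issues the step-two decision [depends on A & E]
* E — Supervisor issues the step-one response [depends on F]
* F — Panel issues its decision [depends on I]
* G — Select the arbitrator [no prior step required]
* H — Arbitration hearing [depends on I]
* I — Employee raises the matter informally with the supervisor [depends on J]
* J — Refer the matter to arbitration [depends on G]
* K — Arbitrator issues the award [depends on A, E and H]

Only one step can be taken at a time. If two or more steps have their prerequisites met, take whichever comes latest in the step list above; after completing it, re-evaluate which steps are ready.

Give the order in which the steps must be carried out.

Only G has no prerequisites, so it is first.
J needed G, now all done → J.
I needed J, now all done → I.
Now H, F and B have their prerequisites met. H is listed later, so H next.
F and B are both available; F is listed later → F.
E now also ready, so the ready set is {E, B}; E is listed later → E.
B needed I, now all done → B.
Next only A has its prerequisites met → A.
Ready: K, D and C. K is listed later → K.
Ready: D and C. D is listed later → D.
C is the only step now ready → C.

G J I H F E B A K D C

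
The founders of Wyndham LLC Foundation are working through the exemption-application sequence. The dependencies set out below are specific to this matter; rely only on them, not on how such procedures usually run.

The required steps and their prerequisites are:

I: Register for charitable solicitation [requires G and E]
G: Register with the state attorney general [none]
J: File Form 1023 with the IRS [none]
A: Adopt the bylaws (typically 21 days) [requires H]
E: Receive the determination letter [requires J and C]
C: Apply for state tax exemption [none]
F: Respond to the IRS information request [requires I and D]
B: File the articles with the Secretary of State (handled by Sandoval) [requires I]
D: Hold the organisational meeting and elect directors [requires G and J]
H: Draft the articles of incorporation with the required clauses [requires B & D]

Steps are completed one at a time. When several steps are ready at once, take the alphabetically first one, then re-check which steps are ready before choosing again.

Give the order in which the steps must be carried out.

C, G, J, D, E, I, B, F, H, A

Nothing is required for C, G and J. C has the earlier label → C first.
Now G and J have their prerequisites met. G has the earlier label, so G next.
J is the only step now ready → J.
Ready: D and E. D has the earlier label → D.
That leaves E as the only ready step → E.
I needed E and G, now all done → I.
B and F are both available; B has the earlier label → B.
H now also ready, so the ready set is {F, H}; F has the earlier label → F.
H is the only step now ready → H.
That leaves A as the only ready step → A.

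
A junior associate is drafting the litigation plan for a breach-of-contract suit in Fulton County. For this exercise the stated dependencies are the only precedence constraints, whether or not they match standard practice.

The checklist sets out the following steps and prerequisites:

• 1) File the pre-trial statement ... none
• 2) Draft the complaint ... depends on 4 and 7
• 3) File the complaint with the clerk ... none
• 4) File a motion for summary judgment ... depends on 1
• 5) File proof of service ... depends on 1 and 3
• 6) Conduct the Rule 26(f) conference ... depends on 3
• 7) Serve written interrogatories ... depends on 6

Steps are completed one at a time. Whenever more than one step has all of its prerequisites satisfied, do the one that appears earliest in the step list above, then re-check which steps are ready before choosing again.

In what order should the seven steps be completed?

1 3 4 5 6 7 2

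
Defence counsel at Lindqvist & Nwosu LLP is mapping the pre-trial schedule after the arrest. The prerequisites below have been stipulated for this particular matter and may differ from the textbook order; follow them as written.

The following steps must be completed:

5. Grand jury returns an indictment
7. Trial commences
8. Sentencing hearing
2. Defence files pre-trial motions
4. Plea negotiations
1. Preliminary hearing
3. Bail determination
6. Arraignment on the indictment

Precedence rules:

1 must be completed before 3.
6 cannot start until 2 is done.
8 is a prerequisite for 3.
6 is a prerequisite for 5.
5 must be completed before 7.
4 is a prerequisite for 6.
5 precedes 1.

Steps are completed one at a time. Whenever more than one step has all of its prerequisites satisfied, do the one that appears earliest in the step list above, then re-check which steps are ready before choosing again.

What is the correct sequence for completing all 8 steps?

8, 2, 4, 6, 5, 7, 1, 3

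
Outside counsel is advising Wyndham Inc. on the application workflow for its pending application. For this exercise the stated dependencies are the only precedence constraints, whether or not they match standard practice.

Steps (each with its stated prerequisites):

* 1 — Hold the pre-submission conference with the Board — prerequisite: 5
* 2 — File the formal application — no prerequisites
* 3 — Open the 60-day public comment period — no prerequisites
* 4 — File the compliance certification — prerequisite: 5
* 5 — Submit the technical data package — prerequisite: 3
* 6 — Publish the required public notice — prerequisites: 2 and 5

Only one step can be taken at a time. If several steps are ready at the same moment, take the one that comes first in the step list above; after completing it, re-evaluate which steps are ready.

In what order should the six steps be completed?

2, 3, 5, 1, 4, 6

2 and 3 have no prerequisites; 2 is listed earlier, so 2 is first.
3 is the only step now ready → 3.
Next only 5 has its prerequisites met → 5.
1, 4 and 6 are all available; 1 is listed earlier → 1.
Ready: 4 and 6. 4 is listed earlier → 4.
Next only 6 has its prerequisites met → 6.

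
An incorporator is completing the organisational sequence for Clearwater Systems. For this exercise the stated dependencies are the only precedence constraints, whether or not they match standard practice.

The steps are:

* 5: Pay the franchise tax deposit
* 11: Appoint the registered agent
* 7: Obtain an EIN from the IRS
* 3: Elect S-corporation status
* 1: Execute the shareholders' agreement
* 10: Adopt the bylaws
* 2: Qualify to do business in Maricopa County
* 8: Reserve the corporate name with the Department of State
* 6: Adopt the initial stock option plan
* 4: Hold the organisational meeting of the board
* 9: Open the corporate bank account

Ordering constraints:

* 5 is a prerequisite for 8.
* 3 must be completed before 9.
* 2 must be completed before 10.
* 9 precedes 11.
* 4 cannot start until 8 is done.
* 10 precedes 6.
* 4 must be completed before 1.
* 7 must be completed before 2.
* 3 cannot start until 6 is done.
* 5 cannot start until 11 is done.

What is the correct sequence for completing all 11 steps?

7, 2, 10, 6, 3, 9, 11, 5, 8, 4, 1

Only 7 has no prerequisites, so it is first.
That leaves 2 as the only ready step → 2.
10 needed 2, now all done → 10.
That leaves 6 as the only ready step → 6.
3 needed 6, now all done → 3.
Next only 9 has its prerequisites met → 9.
That leaves 11 as the only ready step → 11.
5 needed 11, now all done → 5.
8 needed 5, now all done → 8.
4 needed 8, now all done → 4.
Next only 1 has its prerequisites met → 1.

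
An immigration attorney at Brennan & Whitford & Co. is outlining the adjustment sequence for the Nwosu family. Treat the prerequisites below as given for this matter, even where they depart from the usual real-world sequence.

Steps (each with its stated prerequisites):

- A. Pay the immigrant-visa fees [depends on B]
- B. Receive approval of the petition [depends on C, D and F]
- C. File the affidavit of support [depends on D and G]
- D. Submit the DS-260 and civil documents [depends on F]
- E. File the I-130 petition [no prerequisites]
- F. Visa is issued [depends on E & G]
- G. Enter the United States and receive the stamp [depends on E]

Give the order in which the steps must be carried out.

Only E has no prerequisites, so it is first.
Next only G has its prerequisites met → G.
F is the only step now ready → F.
D needed F, now all done → D.
C needed D and G, now all done → C.
B needed C, D and F, now all done → B.
Next only A has its prerequisites met → A.

E → G → F → D → C → B → A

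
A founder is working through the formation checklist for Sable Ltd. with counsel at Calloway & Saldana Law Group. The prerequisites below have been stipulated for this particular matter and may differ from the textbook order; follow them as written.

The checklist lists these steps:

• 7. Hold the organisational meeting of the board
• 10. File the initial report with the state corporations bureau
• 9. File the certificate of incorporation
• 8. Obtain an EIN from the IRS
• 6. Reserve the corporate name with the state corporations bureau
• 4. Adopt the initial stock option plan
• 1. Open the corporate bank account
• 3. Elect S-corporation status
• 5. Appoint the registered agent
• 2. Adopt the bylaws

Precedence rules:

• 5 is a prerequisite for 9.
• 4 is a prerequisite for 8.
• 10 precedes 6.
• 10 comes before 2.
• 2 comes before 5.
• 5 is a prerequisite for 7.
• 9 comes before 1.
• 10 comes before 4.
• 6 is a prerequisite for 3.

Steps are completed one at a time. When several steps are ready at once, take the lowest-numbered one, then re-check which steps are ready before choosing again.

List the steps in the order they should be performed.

10 is the only step with nothing outstanding, so it goes first.
2, 4 and 6 are all available; 2 has the earlier label → 2.
4, 5 and 6 are all available; 4 has the earlier label → 4.
8 now also ready, so the ready set is {5, 6, 8}; 5 has the earlier label → 5.
7 and 9 now also ready, so the ready set is {6, 7, 8, 9}; 6 has the earlier label → 6.
3 now also ready, so the ready set is {3, 7, 8, 9}; 3 has the earlier label → 3.
Now 7, 8 and 9 have their prerequisites met. 7 has the earlier label, so 7 next.
8 and 9 are both available; 8 has the earlier label → 8.
Next only 9 has its prerequisites met → 9.
Next only 1 has its prerequisites met → 1.

10 2 4 5 6 3 7 8 9 1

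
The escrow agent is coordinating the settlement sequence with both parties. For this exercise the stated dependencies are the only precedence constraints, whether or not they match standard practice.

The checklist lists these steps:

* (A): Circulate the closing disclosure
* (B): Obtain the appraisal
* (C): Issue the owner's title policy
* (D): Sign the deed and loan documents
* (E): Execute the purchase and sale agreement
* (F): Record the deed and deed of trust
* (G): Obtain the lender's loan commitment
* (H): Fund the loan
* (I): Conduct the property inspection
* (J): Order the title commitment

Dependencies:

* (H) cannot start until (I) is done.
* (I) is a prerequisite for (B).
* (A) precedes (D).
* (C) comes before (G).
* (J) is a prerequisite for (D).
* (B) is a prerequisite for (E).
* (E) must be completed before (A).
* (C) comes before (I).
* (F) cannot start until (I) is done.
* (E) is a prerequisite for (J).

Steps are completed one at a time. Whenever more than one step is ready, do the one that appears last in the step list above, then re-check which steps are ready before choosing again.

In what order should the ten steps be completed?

(C) has no prerequisites → (C) first.
(I) and (G) are both available; (I) is listed later → (I).
(H), (F) and (B) now also ready, so the ready set is {(H), (G), (F), (B)}; (H) is listed later → (H).
Now (G), (F) and (B) have their prerequisites met. (G) is listed later, so (G) next.
(F) and (B) are both available; (F) is listed later → (F).
(B) needed (I), now all done → (B).
(E) needed (B), now all done → (E).
(J) and (A) are both available; (J) is listed later → (J).
That leaves (A) as the only ready step → (A).
Next only (D) has its prerequisites met → (D).

(C) (I) (H) (G) (F) (B) (E) (J) (A) (D)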